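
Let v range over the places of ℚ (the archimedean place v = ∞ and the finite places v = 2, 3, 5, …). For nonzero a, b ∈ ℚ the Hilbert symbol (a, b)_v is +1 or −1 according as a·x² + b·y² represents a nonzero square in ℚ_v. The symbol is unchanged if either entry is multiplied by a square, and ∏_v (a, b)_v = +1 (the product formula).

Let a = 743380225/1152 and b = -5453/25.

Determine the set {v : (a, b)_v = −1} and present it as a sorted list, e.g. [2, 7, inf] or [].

Mod squares: a ≡ 2, b ≡ -5453. Check v ∈ {∞, 2, 3, 5, 7, 19, 41}.
v=7: a=7^2·(≡4), b=7^1·(≡3) mod 7; (4|7)=+1, (3|7)=-1; (−1)^{2·1·3}·(+1)^1·(-1)^2 = +1.
v=41: a=41^2·(≡10), b=41^1·(≡16) mod 41; (10|41)=+1, (16|41)=+1; (−1)^{2·1·20}·(+1)^1·(+1)^2 = +1.
v=∞: 2 > 0 and -5453 < 0  ⇒  (a,b)_∞ = +1.
v=3: a=3^-2·(≡2), b=3^0·(≡1) mod 3; (2|3)=-1, (1|3)=+1; (−1)^{-2·0·1}·(-1)^0·(+1)^-2 = +1.
v=2: v_2(a)=-7, v_2(b)=0; units ≡ 1, 3 (mod 8); ε·ε+αω+βω = 0·1+-7·1+0·0 ≡ 1  ⇒  (a,b)_2 = -1.
v=19: a=19^2·(≡2), b=19^1·(≡6) mod 19; (2|19)=-1, (6|19)=+1; (−1)^{2·1·9}·(-1)^1·(+1)^2 = -1.
v=5: a=5^2·(≡2), b=5^-2·(≡2) mod 5; (2|5)=-1, (2|5)=-1; (−1)^{2·-2·2}·(-1)^-2·(-1)^2 = +1.
(2, -5453 / ℚ) ramifies at {2, 19}: a division algebra.

[2, 19]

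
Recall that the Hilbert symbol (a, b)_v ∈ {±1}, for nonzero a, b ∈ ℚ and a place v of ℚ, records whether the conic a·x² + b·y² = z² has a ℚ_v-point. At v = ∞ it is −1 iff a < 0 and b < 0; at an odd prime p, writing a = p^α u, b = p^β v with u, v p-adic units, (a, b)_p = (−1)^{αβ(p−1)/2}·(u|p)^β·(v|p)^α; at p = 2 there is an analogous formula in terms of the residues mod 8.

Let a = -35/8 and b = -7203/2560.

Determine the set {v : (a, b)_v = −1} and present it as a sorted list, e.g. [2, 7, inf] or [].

Mod squares: a ≡ -70, b ≡ -30. Check v ∈ {∞, 2, 3, 5, 7}.
v=3: a=3^0·(≡2), b=3^1·(≡2) mod 3; (2|3)=-1, (2|3)=-1; (−1)^{0·1·1}·(-1)^1·(-1)^0 = -1.
v=7: a=7^1·(≡2), b=7^4·(≡5) mod 7; (2|7)=+1, (5|7)=-1; (−1)^{1·4·3}·(+1)^4·(-1)^1 = -1.
v=5: a=5^1·(≡1), b=5^-1·(≡1) mod 5; (1|5)=+1, (1|5)=+1; (−1)^{1·-1·2}·(+1)^-1·(+1)^1 = +1.
v=∞: -70 < 0 and -30 < 0  ⇒  (a,b)_∞ = -1.
v=2: v_2(a)=-3, v_2(b)=-9; units ≡ 5, 1 (mod 8); ε·ε+αω+βω = 0·0+-3·0+-9·1 ≡ 1  ⇒  (a,b)_2 = -1.
|Ram(-70, -30)| = 4, even; anisotropic at {2, 3, 7, ∞}.

[2, 3, 7, inf]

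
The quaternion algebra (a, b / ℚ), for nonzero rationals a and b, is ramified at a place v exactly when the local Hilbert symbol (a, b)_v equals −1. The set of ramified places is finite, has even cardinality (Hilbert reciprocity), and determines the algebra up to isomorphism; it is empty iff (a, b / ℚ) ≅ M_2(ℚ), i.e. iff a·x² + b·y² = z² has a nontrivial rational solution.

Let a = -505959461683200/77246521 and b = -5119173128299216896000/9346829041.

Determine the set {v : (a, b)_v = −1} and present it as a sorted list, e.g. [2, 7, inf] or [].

(a, b) ≡ (-7, -390) mod (ℚ^×)²; places V = {2, 3, 5, 7, 11, 13, 17, 41, 47, ∞}.
(a,b)_3: α=8, u≡2; β=11, v≡2 (mod 3); (2|3)=-1, (2|3)=-1; sign (−1)^0·-1^11·-1^8 = -1.
(a,b)_5: α=2, u≡2; β=3, v≡2 (mod 5); (2|5)=-1, (2|5)=-1; sign (−1)^0·-1^3·-1^2 = -1.
(a,b)_47: α=-2, u≡10; β=-2, v≡43 (mod 47); (10|47)=-1, (43|47)=-1; sign (−1)^0·-1^-2·-1^-2 = +1.
(a,b)_11: α=-2, u≡5; β=-4, v≡6 (mod 11); (5|11)=+1, (6|11)=-1; sign (−1)^0·+1^-4·-1^-2 = +1.
(a,b)_17: α=-2, u≡3; β=-2, v≡9 (mod 17); (3|17)=-1, (9|17)=+1; sign (−1)^0·-1^-2·+1^-2 = +1.
(a,b)_∞: sgn(-7)=−, sgn(-390)=−, so -1.
(a,b)_2: α=18, β=31; u≡1, v≡5 (mod 8); ε(u)ε(v)=0·0, αω(v)=18·1, βω(u)=31·0; sum ≡ 0  ⇒  +1.
(a,b)_41: α=2, u≡26; β=0, v≡31 (mod 41); (26|41)=-1, (31|41)=+1; sign (−1)^0·-1^0·+1^2 = +1.
(a,b)_7: α=1, u≡3; β=2, v≡1 (mod 7); (3|7)=-1, (1|7)=+1; sign (−1)^0·-1^2·+1^1 = +1.
(a,b)_13: α=0, u≡8; β=3, v≡9 (mod 13); (8|13)=-1, (9|13)=+1; sign (−1)^0·-1^3·+1^0 = -1.
(-7, -390 / ℚ) ramifies at {3, 5, 13, ∞}: a division algebra.

[3, 5, 13, inf]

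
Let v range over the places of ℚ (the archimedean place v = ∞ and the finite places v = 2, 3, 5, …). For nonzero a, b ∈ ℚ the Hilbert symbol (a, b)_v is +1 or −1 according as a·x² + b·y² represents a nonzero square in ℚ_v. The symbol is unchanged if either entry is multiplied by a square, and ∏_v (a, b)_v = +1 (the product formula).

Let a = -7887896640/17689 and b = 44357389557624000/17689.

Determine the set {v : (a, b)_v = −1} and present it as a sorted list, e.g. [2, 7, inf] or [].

Mod squares: a ≡ -65, b ≡ 715. Check v ∈ {∞, 2, 3, 5, 7, 11, 13, 17, 19}.
v=3: a=3^8·(≡1), b=3^8·(≡1) mod 3; (1|3)=+1, (1|3)=+1; (−1)^{8·8·1}·(+1)^8·(+1)^8 = +1.
v=5: a=5^1·(≡3), b=5^3·(≡3) mod 5; (3|5)=-1, (3|5)=-1; (−1)^{1·3·2}·(-1)^3·(-1)^1 = +1.
v=19: a=19^-2·(≡16), b=19^-2·(≡2) mod 19; (16|19)=+1, (2|19)=-1; (−1)^{-2·-2·9}·(+1)^-2·(-1)^-2 = +1.
v=∞: -65 < 0 and 715 > 0  ⇒  (a,b)_∞ = +1.
v=11: a=11^0·(≡3), b=11^3·(≡8) mod 11; (3|11)=+1, (8|11)=-1; (−1)^{0·3·5}·(+1)^3·(-1)^0 = +1.
v=17: a=17^2·(≡7), b=17^2·(≡8) mod 17; (7|17)=-1, (8|17)=+1; (−1)^{2·2·8}·(-1)^2·(+1)^2 = +1.
v=7: a=7^-2·(≡5), b=7^-2·(≡1) mod 7; (5|7)=-1, (1|7)=+1; (−1)^{-2·-2·3}·(-1)^-2·(+1)^-2 = +1.
v=2: v_2(a)=6, v_2(b)=6; units ≡ 7, 3 (mod 8); ε·ε+αω+βω = 1·1+6·1+6·0 ≡ 1  ⇒  (a,b)_2 = -1.
v=13: a=13^1·(≡2), b=13^3·(≡10) mod 13; (2|13)=-1, (10|13)=+1; (−1)^{1·3·6}·(-1)^3·(+1)^1 = -1.
|Ram(-65, 715)| = 2, even; anisotropic at {2, 13}.

[2, 13]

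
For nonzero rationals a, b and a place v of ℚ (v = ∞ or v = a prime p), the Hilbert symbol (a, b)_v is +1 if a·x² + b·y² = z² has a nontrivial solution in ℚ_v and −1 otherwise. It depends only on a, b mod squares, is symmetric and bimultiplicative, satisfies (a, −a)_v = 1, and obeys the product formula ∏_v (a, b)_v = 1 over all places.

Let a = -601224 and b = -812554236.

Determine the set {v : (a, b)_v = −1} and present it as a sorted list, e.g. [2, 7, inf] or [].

Mod squares: a ≡ -150306, b ≡ -22570951. Check v ∈ {∞, 2, 3, 13, 17, 41, 47, 53}.
v=∞: -150306 < 0 and -22570951 < 0  ⇒  (a,b)_∞ = -1.
v=47: a=47^1·(≡39), b=47^1·(≡45) mod 47; (39|47)=-1, (45|47)=-1; (−1)^{1·1·23}·(-1)^1·(-1)^1 = -1.
v=13: a=13^1·(≡6), b=13^1·(≡10) mod 13; (6|13)=-1, (10|13)=+1; (−1)^{1·1·6}·(-1)^1·(+1)^1 = -1.
v=41: a=41^1·(≡14), b=41^1·(≡20) mod 41; (14|41)=-1, (20|41)=+1; (−1)^{1·1·20}·(-1)^1·(+1)^1 = -1.
v=17: a=17^0·(≡15), b=17^1·(≡11) mod 17; (15|17)=+1, (11|17)=-1; (−1)^{0·1·8}·(+1)^1·(-1)^0 = +1.
v=3: a=3^1·(≡1), b=3^2·(≡2) mod 3; (1|3)=+1, (2|3)=-1; (−1)^{1·2·1}·(+1)^2·(-1)^1 = -1.
v=2: v_2(a)=3, v_2(b)=2; units ≡ 7, 1 (mod 8); ε·ε+αω+βω = 1·0+3·0+2·0 ≡ 0  ⇒  (a,b)_2 = +1.
v=53: a=53^0·(≡8), b=53^1·(≡45) mod 53; (8|53)=-1, (45|53)=-1; (−1)^{0·1·26}·(-1)^1·(-1)^0 = -1.
(-150306, -22570951 / ℚ) ramifies at {3, 13, 41, 47, 53, ∞}: a division algebra.

[3, 13, 41, 47, 53, inf]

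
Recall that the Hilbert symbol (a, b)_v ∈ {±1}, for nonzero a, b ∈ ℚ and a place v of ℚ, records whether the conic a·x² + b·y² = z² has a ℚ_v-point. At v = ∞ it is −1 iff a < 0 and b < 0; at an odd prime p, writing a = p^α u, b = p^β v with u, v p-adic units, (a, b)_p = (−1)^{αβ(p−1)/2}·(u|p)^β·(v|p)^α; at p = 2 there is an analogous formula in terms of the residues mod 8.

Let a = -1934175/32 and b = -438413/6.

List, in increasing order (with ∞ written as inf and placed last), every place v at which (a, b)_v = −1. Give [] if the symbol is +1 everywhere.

Mod squares: a ≡ -154734, b ≡ -9102. Check v ∈ {∞, 2, 3, 5, 17, 37, 41}.
v=41: a=41^1·(≡21), b=41^1·(≡15) mod 41; (21|41)=+1, (15|41)=-1; (−1)^{1·1·20}·(+1)^1·(-1)^1 = -1.
v=2: v_2(a)=-5, v_2(b)=-1; units ≡ 1, 1 (mod 8); ε·ε+αω+βω = 0·0+-5·0+-1·0 ≡ 0  ⇒  (a,b)_2 = +1.
v=∞: -154734 < 0 and -9102 < 0  ⇒  (a,b)_∞ = -1.
v=37: a=37^1·(≡21), b=37^1·(≡17) mod 37; (21|37)=+1, (17|37)=-1; (−1)^{1·1·18}·(+1)^1·(-1)^1 = -1.
v=17: a=17^1·(≡14), b=17^2·(≡5) mod 17; (14|17)=-1, (5|17)=-1; (−1)^{1·2·8}·(-1)^2·(-1)^1 = -1.
v=3: a=3^1·(≡1), b=3^-1·(≡2) mod 3; (1|3)=+1, (2|3)=-1; (−1)^{1·-1·1}·(+1)^-1·(-1)^1 = +1.
v=5: a=5^2·(≡4), b=5^0·(≡2) mod 5; (4|5)=+1, (2|5)=-1; (−1)^{2·0·2}·(+1)^0·(-1)^2 = +1.
|Ram(-154734, -9102)| = 4, even; anisotropic at {17, 37, 41, ∞}.

[17, 37, 41, inf]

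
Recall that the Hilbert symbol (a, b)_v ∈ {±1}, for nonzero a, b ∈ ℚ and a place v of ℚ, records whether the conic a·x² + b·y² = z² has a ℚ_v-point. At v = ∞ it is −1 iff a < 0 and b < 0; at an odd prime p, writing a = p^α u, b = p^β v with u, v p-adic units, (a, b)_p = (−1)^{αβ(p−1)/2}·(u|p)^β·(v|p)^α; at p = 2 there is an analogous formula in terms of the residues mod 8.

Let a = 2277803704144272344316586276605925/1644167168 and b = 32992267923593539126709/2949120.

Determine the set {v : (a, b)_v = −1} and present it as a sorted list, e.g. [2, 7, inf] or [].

(a, b) ≡ (41354, 1705) mod (ℚ^×)²; places V = {2, 3, 5, 7, 11, 13, 23, 29, 31, 37, 43, ∞}.
(a,b)_23: α=7, u≡6; β=4, v≡18 (mod 23); (6|23)=+1, (18|23)=+1; sign (−1)^0·+1^4·+1^7 = +1.
(a,b)_5: α=2, u≡4; β=-1, v≡1 (mod 5); (4|5)=+1, (1|5)=+1; sign (−1)^0·+1^-1·+1^2 = +1.
(a,b)_29: α=3, u≡28; β=2, v≡25 (mod 29); (28|29)=+1, (25|29)=+1; sign (−1)^0·+1^2·+1^3 = +1.
(a,b)_13: α=2, u≡9; β=2, v≡11 (mod 13); (9|13)=+1, (11|13)=-1; sign (−1)^0·+1^2·-1^2 = +1.
(a,b)_7: α=-2, u≡3; β=0, v≡4 (mod 7); (3|7)=-1, (4|7)=+1; sign (−1)^0·-1^0·+1^-2 = +1.
(a,b)_11: α=2, u≡1; β=1, v≡4 (mod 11); (1|11)=+1, (4|11)=+1; sign (−1)^0·+1^1·+1^2 = +1.
(a,b)_2: α=-25, β=-16; u≡5, v≡1 (mod 8); ε(u)ε(v)=0·0, αω(v)=-25·0, βω(u)=-16·1; sum ≡ 0  ⇒  +1.
(a,b)_3: α=0, u≡2; β=-2, v≡1 (mod 3); (2|3)=-1, (1|3)=+1; sign (−1)^0·-1^-2·+1^0 = +1.
(a,b)_31: α=5, u≡20; β=3, v≡27 (mod 31); (20|31)=+1, (27|31)=-1; sign (−1)^1·+1^3·-1^5 = +1.
(a,b)_37: α=4, u≡1; β=2, v≡1 (mod 37); (1|37)=+1, (1|37)=+1; sign (−1)^0·+1^2·+1^4 = +1.
(a,b)_∞: sgn(41354)=+, sgn(1705)=+, so +1.
(a,b)_43: α=0, u≡11; β=2, v≡34 (mod 43); (11|43)=+1, (34|43)=-1; sign (−1)^0·+1^2·-1^0 = +1.
Every local symbol is +1, so the conic 41354·x² + 1705·y² = z² has ℚ_v-points for all v and hence a ℚ-point; (a, b / ℚ) ≅ M_2(ℚ).

[]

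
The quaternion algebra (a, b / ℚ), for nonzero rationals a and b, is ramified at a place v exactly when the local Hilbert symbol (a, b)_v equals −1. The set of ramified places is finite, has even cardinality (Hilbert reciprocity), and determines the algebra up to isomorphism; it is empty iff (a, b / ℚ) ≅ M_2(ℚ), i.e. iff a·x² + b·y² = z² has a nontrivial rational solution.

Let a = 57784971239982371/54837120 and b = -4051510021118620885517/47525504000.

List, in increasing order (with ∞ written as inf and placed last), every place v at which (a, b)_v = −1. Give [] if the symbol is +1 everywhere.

(a, b) ≡ (330, -5005) mod (ℚ^×)²; places V = {2, 3, 5, 7, 11, 13, 23, 37, ∞}.
(a,b)_11: α=1, u≡10; β=1, v≡8 (mod 11); (10|11)=-1, (8|11)=-1; sign (−1)^1·-1^1·-1^1 = -1.
(a,b)_2: α=-7, β=-10; u≡5, v≡3 (mod 8); ε(u)ε(v)=0·1, αω(v)=-7·1, βω(u)=-10·1; sum ≡ 1  ⇒  -1.
(a,b)_5: α=-1, u≡4; β=-3, v≡4 (mod 5); (4|5)=+1, (4|5)=+1; sign (−1)^0·+1^-3·+1^-1 = +1.
(a,b)_∞: sgn(330)=+, sgn(-5005)=−, so +1.
(a,b)_13: α=-4, u≡11; β=-5, v≡11 (mod 13); (11|13)=-1, (11|13)=-1; sign (−1)^0·-1^-5·-1^-4 = -1.
(a,b)_7: α=2, u≡4; β=5, v≡5 (mod 7); (4|7)=+1, (5|7)=-1; sign (−1)^0·+1^5·-1^2 = +1.
(a,b)_3: α=-1, u≡2; β=0, v≡2 (mod 3); (2|3)=-1, (2|3)=-1; sign (−1)^0·-1^0·-1^-1 = -1.
(a,b)_37: α=2, u≡27; β=0, v≡4 (mod 37); (27|37)=+1, (4|37)=+1; sign (−1)^0·+1^0·+1^2 = +1.
(a,b)_23: α=8, u≡2; β=12, v≡1 (mod 23); (2|23)=+1, (1|23)=+1; sign (−1)^0·+1^12·+1^8 = +1.
|Ram(330, -5005)| = 4, even; anisotropic at {2, 3, 11, 13}.

[2, 3, 11, 13]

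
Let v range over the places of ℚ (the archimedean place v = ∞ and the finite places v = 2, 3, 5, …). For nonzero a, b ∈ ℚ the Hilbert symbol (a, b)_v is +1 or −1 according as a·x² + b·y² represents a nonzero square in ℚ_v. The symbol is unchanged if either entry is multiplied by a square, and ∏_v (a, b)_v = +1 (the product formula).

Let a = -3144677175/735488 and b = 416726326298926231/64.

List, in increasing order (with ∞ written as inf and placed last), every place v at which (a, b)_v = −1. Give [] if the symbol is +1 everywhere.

(a, b) ≡ (-11951, 152551) mod (ℚ^×)²; places V = {2, 3, 5, 7, 13, 17, 19, 31, 37, 43, 47, ∞}.
(a,b)_17: α=-1, u≡5; β=4, v≡5 (mod 17); (5|17)=-1, (5|17)=-1; sign (−1)^0·-1^4·-1^-1 = -1.
(a,b)_31: α=0, u≡21; β=1, v≡24 (mod 31); (21|31)=-1, (24|31)=-1; sign (−1)^0·-1^1·-1^0 = -1.
(a,b)_43: α=0, u≡26; β=2, v≡5 (mod 43); (26|43)=-1, (5|43)=-1; sign (−1)^0·-1^2·-1^0 = +1.
(a,b)_13: α=-2, u≡1; β=0, v≡10 (mod 13); (1|13)=+1, (10|13)=+1; sign (−1)^0·+1^0·+1^-2 = +1.
(a,b)_19: α=1, u≡1; β=3, v≡1 (mod 19); (1|19)=+1, (1|19)=+1; sign (−1)^1·+1^3·+1^1 = -1.
(a,b)_∞: sgn(-11951)=−, sgn(152551)=+, so +1.
(a,b)_7: α=0, u≡5; β=3, v≡4 (mod 7); (5|7)=-1, (4|7)=+1; sign (−1)^0·-1^3·+1^0 = -1.
(a,b)_3: α=4, u≡1; β=0, v≡1 (mod 3); (1|3)=+1, (1|3)=+1; sign (−1)^0·+1^0·+1^4 = +1.
(a,b)_5: α=2, u≡1; β=0, v≡4 (mod 5); (1|5)=+1, (4|5)=+1; sign (−1)^0·+1^0·+1^2 = +1.
(a,b)_47: α=2, u≡12; β=0, v≡24 (mod 47); (12|47)=+1, (24|47)=+1; sign (−1)^0·+1^0·+1^2 = +1.
(a,b)_37: α=1, u≡28; β=1, v≡28 (mod 37); (28|37)=+1, (28|37)=+1; sign (−1)^0·+1^1·+1^1 = +1.
(a,b)_2: α=-8, β=-6; u≡1, v≡7 (mod 8); ε(u)ε(v)=0·1, αω(v)=-8·0, βω(u)=-6·0; sum ≡ 0  ⇒  +1.
|Ram(-11951, 152551)| = 4, even; anisotropic at {7, 17, 19, 31}.

[7, 17, 19, 31]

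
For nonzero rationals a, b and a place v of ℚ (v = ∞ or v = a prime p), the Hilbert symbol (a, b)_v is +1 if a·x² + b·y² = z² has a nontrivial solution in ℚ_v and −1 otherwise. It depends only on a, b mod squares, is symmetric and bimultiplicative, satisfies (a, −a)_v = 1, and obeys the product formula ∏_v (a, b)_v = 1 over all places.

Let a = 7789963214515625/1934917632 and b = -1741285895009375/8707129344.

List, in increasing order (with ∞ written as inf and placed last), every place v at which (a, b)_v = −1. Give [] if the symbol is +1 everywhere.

(a, b) ≡ (418, -935) mod (ℚ^×)²; places V = {2, 3, 5, 11, 13, 17, 19, ∞}.
(a,b)_11: α=1, u≡4; β=1, v≡4 (mod 11); (4|11)=+1, (4|11)=+1; sign (−1)^1·+1^1·+1^1 = -1.
(a,b)_2: α=-15, β=-14; u≡1, v≡1 (mod 8); ε(u)ε(v)=0·0, αω(v)=-15·0, βω(u)=-14·0; sum ≡ 0  ⇒  +1.
(a,b)_5: α=6, u≡2; β=5, v≡3 (mod 5); (2|5)=-1, (3|5)=-1; sign (−1)^0·-1^5·-1^6 = -1.
(a,b)_19: α=1, u≡13; β=2, v≡10 (mod 19); (13|19)=-1, (10|19)=-1; sign (−1)^0·-1^2·-1^1 = -1.
(a,b)_17: α=4, u≡11; β=3, v≡13 (mod 17); (11|17)=-1, (13|17)=+1; sign (−1)^0·-1^3·+1^4 = -1.
(a,b)_3: α=-10, u≡1; β=-12, v≡1 (mod 3); (1|3)=+1, (1|3)=+1; sign (−1)^0·+1^-12·+1^-10 = +1.
(a,b)_∞: sgn(418)=+, sgn(-935)=−, so +1.
(a,b)_13: α=4, u≡11; β=4, v≡1 (mod 13); (11|13)=-1, (1|13)=+1; sign (−1)^0·-1^4·+1^4 = +1.
Ram(418, -935) = {5, 11, 17, 19}; no ℚ_5-point on the conic.

[5, 11, 17, 19]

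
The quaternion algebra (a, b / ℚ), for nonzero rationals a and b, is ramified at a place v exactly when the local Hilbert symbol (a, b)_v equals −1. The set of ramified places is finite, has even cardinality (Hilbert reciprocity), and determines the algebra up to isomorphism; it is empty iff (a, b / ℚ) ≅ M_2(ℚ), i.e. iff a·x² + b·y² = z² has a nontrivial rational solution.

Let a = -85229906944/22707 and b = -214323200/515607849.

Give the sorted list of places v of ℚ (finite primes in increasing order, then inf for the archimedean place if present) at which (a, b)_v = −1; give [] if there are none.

Mod squares: a ≡ -57, b ≡ -2093. Check v ∈ {∞, 2, 3, 5, 7, 13, 19, 23, 29}.
v=19: a=19^1·(≡9), b=19^0·(≡17) mod 19; (9|19)=+1, (17|19)=+1; (−1)^{1·0·9}·(+1)^0·(+1)^1 = +1.
v=23: a=23^2·(≡8), b=23^1·(≡18) mod 23; (8|23)=+1, (18|23)=+1; (−1)^{2·1·11}·(+1)^1·(+1)^2 = +1.
v=7: a=7^2·(≡5), b=7^1·(≡1) mod 7; (5|7)=-1, (1|7)=+1; (−1)^{2·1·3}·(-1)^1·(+1)^2 = -1.
v=2: v_2(a)=10, v_2(b)=12; units ≡ 7, 3 (mod 8); ε·ε+αω+βω = 1·1+10·1+12·0 ≡ 1  ⇒  (a,b)_2 = -1.
v=∞: -57 < 0 and -2093 < 0  ⇒  (a,b)_∞ = -1.
v=29: a=29^-2·(≡6), b=29^-4·(≡6) mod 29; (6|29)=+1, (6|29)=+1; (−1)^{-2·-4·14}·(+1)^-4·(+1)^-2 = +1.
v=5: a=5^0·(≡3), b=5^2·(≡3) mod 5; (3|5)=-1, (3|5)=-1; (−1)^{0·2·2}·(-1)^2·(-1)^0 = +1.
v=3: a=3^-3·(≡2), b=3^-6·(≡1) mod 3; (2|3)=-1, (1|3)=+1; (−1)^{-3·-6·1}·(-1)^-6·(+1)^-3 = +1.
v=13: a=13^2·(≡11), b=13^1·(≡6) mod 13; (11|13)=-1, (6|13)=-1; (−1)^{2·1·6}·(-1)^1·(-1)^2 = -1.
(-57, -2093 / ℚ) ramifies at {2, 7, 13, ∞}: a division algebra.

[2, 7, 13, inf]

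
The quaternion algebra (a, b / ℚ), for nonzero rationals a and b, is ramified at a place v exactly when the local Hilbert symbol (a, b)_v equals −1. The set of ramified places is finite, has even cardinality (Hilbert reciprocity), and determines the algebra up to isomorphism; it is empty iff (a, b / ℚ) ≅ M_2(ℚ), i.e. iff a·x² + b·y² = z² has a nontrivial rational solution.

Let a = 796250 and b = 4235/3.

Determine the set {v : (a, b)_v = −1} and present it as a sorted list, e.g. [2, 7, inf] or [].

(a, b) ≡ (26, 105) mod (ℚ^×)²; places V = {2, 3, 5, 7, 11, 13, ∞}.
(a,b)_5: α=4, u≡4; β=1, v≡4 (mod 5); (4|5)=+1, (4|5)=+1; sign (−1)^0·+1^1·+1^4 = +1.
(a,b)_11: α=0, u≡4; β=2, v≡8 (mod 11); (4|11)=+1, (8|11)=-1; sign (−1)^0·+1^2·-1^0 = +1.
(a,b)_7: α=2, u≡3; β=1, v≡1 (mod 7); (3|7)=-1, (1|7)=+1; sign (−1)^0·-1^1·+1^2 = -1.
(a,b)_∞: sgn(26)=+, sgn(105)=+, so +1.
(a,b)_3: α=0, u≡2; β=-1, v≡2 (mod 3); (2|3)=-1, (2|3)=-1; sign (−1)^0·-1^-1·-1^0 = -1.
(a,b)_2: α=1, β=0; u≡5, v≡1 (mod 8); ε(u)ε(v)=0·0, αω(v)=1·0, βω(u)=0·1; sum ≡ 0  ⇒  +1.
(a,b)_13: α=1, u≡7; β=0, v≡12 (mod 13); (7|13)=-1, (12|13)=+1; sign (−1)^0·-1^0·+1^1 = +1.
Ram(26, 105) = {3, 7}; no ℚ_3-point on the conic.

[3, 7]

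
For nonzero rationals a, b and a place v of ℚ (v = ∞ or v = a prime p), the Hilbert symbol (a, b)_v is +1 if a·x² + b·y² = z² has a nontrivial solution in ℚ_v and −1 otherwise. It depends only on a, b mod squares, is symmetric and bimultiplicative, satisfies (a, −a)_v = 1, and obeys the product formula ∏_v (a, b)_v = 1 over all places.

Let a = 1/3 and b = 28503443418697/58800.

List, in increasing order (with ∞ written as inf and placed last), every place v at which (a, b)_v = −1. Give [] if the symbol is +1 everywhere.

[2, 3, 19, 43]

Mod squares: a ≡ 3, b ≡ 2649531. Check v ∈ {∞, 2, 3, 5, 7, 13, 19, 23, 43, 47}.
v=43: a=43^0·(≡29), b=43^1·(≡21) mod 43; (29|43)=-1, (21|43)=+1; (−1)^{0·1·21}·(-1)^1·(+1)^0 = -1.
v=47: a=47^0·(≡16), b=47^1·(≡33) mod 47; (16|47)=+1, (33|47)=-1; (−1)^{0·1·23}·(+1)^1·(-1)^0 = +1.
v=7: a=7^0·(≡5), b=7^-2·(≡3) mod 7; (5|7)=-1, (3|7)=-1; (−1)^{0·-2·3}·(-1)^-2·(-1)^0 = +1.
v=5: a=5^0·(≡2), b=5^-2·(≡1) mod 5; (2|5)=-1, (1|5)=+1; (−1)^{0·-2·2}·(-1)^-2·(+1)^0 = +1.
v=2: v_2(a)=0, v_2(b)=-4; units ≡ 3, 3 (mod 8); ε·ε+αω+βω = 1·1+0·1+-4·1 ≡ 1  ⇒  (a,b)_2 = -1.
v=23: a=23^0·(≡8), b=23^3·(≡13) mod 23; (8|23)=+1, (13|23)=+1; (−1)^{0·3·11}·(+1)^3·(+1)^0 = +1.
v=13: a=13^0·(≡9), b=13^2·(≡4) mod 13; (9|13)=+1, (4|13)=+1; (−1)^{0·2·6}·(+1)^2·(+1)^0 = +1.
v=19: a=19^0·(≡13), b=19^3·(≡12) mod 19; (13|19)=-1, (12|19)=-1; (−1)^{0·3·9}·(-1)^3·(-1)^0 = -1.
v=∞: 3 > 0 and 2649531 > 0  ⇒  (a,b)_∞ = +1.
v=3: a=3^-1·(≡1), b=3^-1·(≡1) mod 3; (1|3)=+1, (1|3)=+1; (−1)^{-1·-1·1}·(+1)^-1·(+1)^-1 = -1.
(3, 2649531 / ℚ) ramifies at {2, 3, 19, 43}: a division algebra.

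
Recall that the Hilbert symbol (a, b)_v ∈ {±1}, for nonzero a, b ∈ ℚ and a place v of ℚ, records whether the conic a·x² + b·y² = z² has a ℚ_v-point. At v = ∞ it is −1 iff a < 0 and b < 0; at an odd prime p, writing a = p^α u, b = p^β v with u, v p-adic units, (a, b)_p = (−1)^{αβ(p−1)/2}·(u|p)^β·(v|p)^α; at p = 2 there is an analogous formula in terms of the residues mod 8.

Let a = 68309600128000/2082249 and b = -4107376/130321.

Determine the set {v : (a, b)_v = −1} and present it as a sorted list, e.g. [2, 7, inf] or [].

(a, b) ≡ (32395, -31) mod (ℚ^×)²; places V = {2, 3, 5, 7, 11, 13, 19, 31, 37, 41, ∞}.
(a,b)_2: α=10, β=4; u≡3, v≡1 (mod 8); ε(u)ε(v)=1·0, αω(v)=10·0, βω(u)=4·1; sum ≡ 0  ⇒  +1.
(a,b)_31: α=1, u≡17; β=1, v≡11 (mod 31); (17|31)=-1, (11|31)=-1; sign (−1)^1·-1^1·-1^1 = -1.
(a,b)_41: α=2, u≡10; β=0, v≡18 (mod 41); (10|41)=+1, (18|41)=+1; sign (−1)^0·+1^0·+1^2 = +1.
(a,b)_5: α=3, u≡1; β=0, v≡4 (mod 5); (1|5)=+1, (4|5)=+1; sign (−1)^0·+1^0·+1^3 = +1.
(a,b)_3: α=-2, u≡1; β=0, v≡2 (mod 3); (1|3)=+1, (2|3)=-1; sign (−1)^0·+1^0·-1^-2 = +1.
(a,b)_11: α=1, u≡6; β=0, v≡6 (mod 11); (6|11)=-1, (6|11)=-1; sign (−1)^0·-1^0·-1^1 = -1.
(a,b)_37: α=-2, u≡8; β=0, v≡15 (mod 37); (8|37)=-1, (15|37)=-1; sign (−1)^0·-1^0·-1^-2 = +1.
(a,b)_7: α=2, u≡6; β=2, v≡4 (mod 7); (6|7)=-1, (4|7)=+1; sign (−1)^0·-1^2·+1^2 = +1.
(a,b)_∞: sgn(32395)=+, sgn(-31)=−, so +1.
(a,b)_19: α=1, u≡12; β=-4, v≡6 (mod 19); (12|19)=-1, (6|19)=+1; sign (−1)^0·-1^-4·+1^1 = +1.
(a,b)_13: α=-2, u≡1; β=2, v≡5 (mod 13); (1|13)=+1, (5|13)=-1; sign (−1)^0·+1^2·-1^-2 = +1.
Ram(32395, -31) = {11, 31}; no ℚ_11-point on the conic.

[11, 31]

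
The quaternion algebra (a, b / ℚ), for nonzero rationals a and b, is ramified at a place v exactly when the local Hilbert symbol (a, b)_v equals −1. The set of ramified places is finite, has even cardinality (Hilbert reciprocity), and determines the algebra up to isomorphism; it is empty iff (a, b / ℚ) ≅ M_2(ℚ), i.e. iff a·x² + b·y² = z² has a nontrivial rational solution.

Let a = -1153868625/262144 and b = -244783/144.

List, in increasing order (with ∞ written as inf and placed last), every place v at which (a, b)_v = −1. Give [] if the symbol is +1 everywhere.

(a, b) ≡ (-105, -7) mod (ℚ^×)²; places V = {2, 3, 5, 7, 11, 13, 17, ∞}.
(a,b)_∞: sgn(-105)=−, sgn(-7)=−, so -1.
(a,b)_7: α=1, u≡5; β=1, v≡6 (mod 7); (5|7)=-1, (6|7)=-1; sign (−1)^1·-1^1·-1^1 = -1.
(a,b)_13: α=2, u≡12; β=0, v≡7 (mod 13); (12|13)=+1, (7|13)=-1; sign (−1)^0·+1^0·-1^2 = +1.
(a,b)_5: α=3, u≡4; β=0, v≡3 (mod 5); (4|5)=+1, (3|5)=-1; sign (−1)^0·+1^0·-1^3 = -1.
(a,b)_2: α=-18, β=-4; u≡7, v≡1 (mod 8); ε(u)ε(v)=1·0, αω(v)=-18·0, βω(u)=-4·0; sum ≡ 0  ⇒  +1.
(a,b)_11: α=0, u≡1; β=2, v≡1 (mod 11); (1|11)=+1, (1|11)=+1; sign (−1)^0·+1^2·+1^0 = +1.
(a,b)_17: α=2, u≡3; β=2, v≡11 (mod 17); (3|17)=-1, (11|17)=-1; sign (−1)^0·-1^2·-1^2 = +1.
(a,b)_3: α=3, u≡1; β=-2, v≡2 (mod 3); (1|3)=+1, (2|3)=-1; sign (−1)^0·+1^-2·-1^3 = -1.
|Ram(-105, -7)| = 4, even; anisotropic at {3, 5, 7, ∞}.

[3, 5, 7, inf]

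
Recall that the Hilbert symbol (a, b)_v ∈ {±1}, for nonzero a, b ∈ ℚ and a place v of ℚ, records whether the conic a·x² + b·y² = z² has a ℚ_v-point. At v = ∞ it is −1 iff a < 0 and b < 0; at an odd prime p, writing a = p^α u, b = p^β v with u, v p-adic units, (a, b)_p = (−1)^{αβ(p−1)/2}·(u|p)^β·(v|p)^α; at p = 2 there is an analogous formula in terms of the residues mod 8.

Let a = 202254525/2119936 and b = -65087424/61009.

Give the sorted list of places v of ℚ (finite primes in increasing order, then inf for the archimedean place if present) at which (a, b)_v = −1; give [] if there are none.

(a, b) ≡ (7429, -391) mod (ℚ^×)²; places V = {2, 3, 5, 7, 11, 13, 17, 19, 23, ∞}.
(a,b)_13: α=-2, u≡8; β=-2, v≡4 (mod 13); (8|13)=-1, (4|13)=+1; sign (−1)^0·-1^-2·+1^-2 = +1.
(a,b)_17: α=1, u≡14; β=3, v≡14 (mod 17); (14|17)=-1, (14|17)=-1; sign (−1)^0·-1^3·-1^1 = +1.
(a,b)_11: α=2, u≡4; β=0, v≡9 (mod 11); (4|11)=+1, (9|11)=+1; sign (−1)^0·+1^0·+1^2 = +1.
(a,b)_19: α=1, u≡17; β=-2, v≡18 (mod 19); (17|19)=+1, (18|19)=-1; sign (−1)^0·+1^-2·-1^1 = -1.
(a,b)_3: α=2, u≡1; β=2, v≡2 (mod 3); (1|3)=+1, (2|3)=-1; sign (−1)^0·+1^2·-1^2 = +1.
(a,b)_∞: sgn(7429)=+, sgn(-391)=−, so +1.
(a,b)_5: α=2, u≡1; β=0, v≡4 (mod 5); (1|5)=+1, (4|5)=+1; sign (−1)^0·+1^0·+1^2 = +1.
(a,b)_2: α=-8, β=6; u≡5, v≡1 (mod 8); ε(u)ε(v)=0·0, αω(v)=-8·0, βω(u)=6·1; sum ≡ 0  ⇒  +1.
(a,b)_7: α=-2, u≡1; β=0, v≡1 (mod 7); (1|7)=+1, (1|7)=+1; sign (−1)^0·+1^0·+1^-2 = +1.
(a,b)_23: α=1, u≡13; β=1, v≡6 (mod 23); (13|23)=+1, (6|23)=+1; sign (−1)^1·+1^1·+1^1 = -1.
|Ram(7429, -391)| = 2, even; anisotropic at {19, 23}.

[19, 23]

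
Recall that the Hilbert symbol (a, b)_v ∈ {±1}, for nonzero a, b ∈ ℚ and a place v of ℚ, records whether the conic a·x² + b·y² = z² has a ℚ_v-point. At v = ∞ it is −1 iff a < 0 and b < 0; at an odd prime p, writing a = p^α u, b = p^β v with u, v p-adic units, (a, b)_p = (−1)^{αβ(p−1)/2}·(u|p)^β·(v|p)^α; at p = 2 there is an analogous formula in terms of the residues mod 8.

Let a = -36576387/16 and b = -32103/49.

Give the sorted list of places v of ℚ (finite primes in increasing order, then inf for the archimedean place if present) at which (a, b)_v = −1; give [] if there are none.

[3, 29, 37, 41, 47, inf]

(a, b) ≡ (-4064043, -3567) mod (ℚ^×)²; places V = {2, 3, 7, 19, 29, 37, 41, 47, ∞}.
(a,b)_47: α=1, u≡15; β=0, v≡46 (mod 47); (15|47)=-1, (46|47)=-1; sign (−1)^0·-1^0·-1^1 = -1.
(a,b)_37: α=1, u≡31; β=0, v≡35 (mod 37); (31|37)=-1, (35|37)=-1; sign (−1)^0·-1^0·-1^1 = -1.
(a,b)_2: α=-4, β=0; u≡5, v≡1 (mod 8); ε(u)ε(v)=0·0, αω(v)=-4·0, βω(u)=0·1; sum ≡ 0  ⇒  +1.
(a,b)_3: α=3, u≡2; β=3, v≡2 (mod 3); (2|3)=-1, (2|3)=-1; sign (−1)^1·-1^3·-1^3 = -1.
(a,b)_19: α=1, u≡4; β=0, v≡11 (mod 19); (4|19)=+1, (11|19)=+1; sign (−1)^0·+1^0·+1^1 = +1.
(a,b)_29: α=0, u≡15; β=1, v≡7 (mod 29); (15|29)=-1, (7|29)=+1; sign (−1)^0·-1^1·+1^0 = -1.
(a,b)_7: α=0, u≡3; β=-2, v≡6 (mod 7); (3|7)=-1, (6|7)=-1; sign (−1)^0·-1^-2·-1^0 = +1.
(a,b)_41: α=1, u≡11; β=1, v≡20 (mod 41); (11|41)=-1, (20|41)=+1; sign (−1)^0·-1^1·+1^1 = -1.
(a,b)_∞: sgn(-4064043)=−, sgn(-3567)=−, so -1.
(-4064043, -3567 / ℚ) ramifies at {3, 29, 37, 41, 47, ∞}: a division algebra.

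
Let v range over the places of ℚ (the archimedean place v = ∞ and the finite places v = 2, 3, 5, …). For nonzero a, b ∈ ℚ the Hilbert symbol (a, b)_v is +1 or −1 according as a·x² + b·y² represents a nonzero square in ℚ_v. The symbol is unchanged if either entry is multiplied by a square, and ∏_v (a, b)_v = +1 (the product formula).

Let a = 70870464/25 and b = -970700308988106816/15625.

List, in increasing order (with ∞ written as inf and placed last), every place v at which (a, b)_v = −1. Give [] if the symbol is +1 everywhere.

Mod squares: a ≡ 31, b ≡ -12369. Check v ∈ {∞, 2, 3, 5, 7, 19, 31}.
v=31: a=31^1·(≡28), b=31^3·(≡28) mod 31; (28|31)=+1, (28|31)=+1; (−1)^{1·3·15}·(+1)^3·(+1)^1 = -1.
v=3: a=3^6·(≡1), b=3^13·(≡2) mod 3; (1|3)=+1, (2|3)=-1; (−1)^{6·13·1}·(+1)^13·(-1)^6 = +1.
v=∞: 31 > 0 and -12369 < 0  ⇒  (a,b)_∞ = +1.
v=2: v_2(a)=6, v_2(b)=6; units ≡ 7, 7 (mod 8); ε·ε+αω+βω = 1·1+6·0+6·0 ≡ 1  ⇒  (a,b)_2 = -1.
v=19: a=19^0·(≡14), b=19^1·(≡2) mod 19; (14|19)=-1, (2|19)=-1; (−1)^{0·1·9}·(-1)^1·(-1)^0 = -1.
v=7: a=7^2·(≡6), b=7^5·(≡1) mod 7; (6|7)=-1, (1|7)=+1; (−1)^{2·5·3}·(-1)^5·(+1)^2 = -1.
v=5: a=5^-2·(≡4), b=5^-6·(≡4) mod 5; (4|5)=+1, (4|5)=+1; (−1)^{-2·-6·2}·(+1)^-6·(+1)^-2 = +1.
Ram(31, -12369) = {2, 7, 19, 31}; no ℚ_2-point on the conic.

[2, 7, 19, 31]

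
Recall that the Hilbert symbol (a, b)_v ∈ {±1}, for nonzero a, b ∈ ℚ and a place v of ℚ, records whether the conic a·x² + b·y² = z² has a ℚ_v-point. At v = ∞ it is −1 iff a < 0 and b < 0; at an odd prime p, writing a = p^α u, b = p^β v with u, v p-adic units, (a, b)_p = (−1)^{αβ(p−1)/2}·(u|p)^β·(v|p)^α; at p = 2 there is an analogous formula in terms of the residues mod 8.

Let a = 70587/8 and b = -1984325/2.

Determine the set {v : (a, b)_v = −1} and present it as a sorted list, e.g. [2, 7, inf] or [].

(a, b) ≡ (15686, -158746) mod (ℚ^×)²; places V = {2, 3, 5, 7, 11, 17, 23, 29, 31, ∞}.
(a,b)_2: α=-3, β=-1; u≡3, v≡3 (mod 8); ε(u)ε(v)=1·1, αω(v)=-3·1, βω(u)=-1·1; sum ≡ 1  ⇒  -1.
(a,b)_7: α=0, u≡6; β=1, v≡2 (mod 7); (6|7)=-1, (2|7)=+1; sign (−1)^0·-1^1·+1^0 = -1.
(a,b)_5: α=0, u≡4; β=2, v≡1 (mod 5); (4|5)=+1, (1|5)=+1; sign (−1)^0·+1^2·+1^0 = +1.
(a,b)_29: α=0, u≡11; β=1, v≡22 (mod 29); (11|29)=-1, (22|29)=+1; sign (−1)^0·-1^1·+1^0 = -1.
(a,b)_11: α=1, u≡6; β=0, v≡10 (mod 11); (6|11)=-1, (10|11)=-1; sign (−1)^0·-1^0·-1^1 = -1.
(a,b)_3: α=2, u≡2; β=0, v≡2 (mod 3); (2|3)=-1, (2|3)=-1; sign (−1)^0·-1^0·-1^2 = +1.
(a,b)_∞: sgn(15686)=+, sgn(-158746)=−, so +1.
(a,b)_31: α=1, u≡25; β=0, v≡8 (mod 31); (25|31)=+1, (8|31)=+1; sign (−1)^0·+1^0·+1^1 = +1.
(a,b)_17: α=0, u≡11; β=1, v≡7 (mod 17); (11|17)=-1, (7|17)=-1; sign (−1)^0·-1^1·-1^0 = -1.
(a,b)_23: α=1, u≡7; β=1, v≡22 (mod 23); (7|23)=-1, (22|23)=-1; sign (−1)^1·-1^1·-1^1 = -1.
Ram(15686, -158746) = {2, 7, 11, 17, 23, 29}; no ℚ_2-point on the conic.

[2, 7, 11, 17, 23, 29]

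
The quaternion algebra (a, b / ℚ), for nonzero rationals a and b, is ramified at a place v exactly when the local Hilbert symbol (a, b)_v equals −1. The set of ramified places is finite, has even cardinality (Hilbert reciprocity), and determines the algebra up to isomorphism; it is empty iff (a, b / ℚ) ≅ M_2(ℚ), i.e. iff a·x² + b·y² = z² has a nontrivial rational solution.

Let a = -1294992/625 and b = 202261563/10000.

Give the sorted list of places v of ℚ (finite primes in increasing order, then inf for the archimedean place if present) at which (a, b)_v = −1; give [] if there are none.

[2, 17]

Mod squares: a ≡ -17, b ≡ 3. Check v ∈ {∞, 2, 3, 5, 7, 17, 23}.
v=5: a=5^-4·(≡3), b=5^-4·(≡3) mod 5; (3|5)=-1, (3|5)=-1; (−1)^{-4·-4·2}·(-1)^-4·(-1)^-4 = +1.
v=7: a=7^0·(≡4), b=7^2·(≡5) mod 7; (4|7)=+1, (5|7)=-1; (−1)^{0·2·3}·(+1)^2·(-1)^0 = +1.
v=17: a=17^1·(≡4), b=17^2·(≡7) mod 17; (4|17)=+1, (7|17)=-1; (−1)^{1·2·8}·(+1)^2·(-1)^1 = -1.
v=2: v_2(a)=4, v_2(b)=-4; units ≡ 7, 3 (mod 8); ε·ε+αω+βω = 1·1+4·1+-4·0 ≡ 1  ⇒  (a,b)_2 = -1.
v=3: a=3^2·(≡1), b=3^3·(≡1) mod 3; (1|3)=+1, (1|3)=+1; (−1)^{2·3·1}·(+1)^3·(+1)^2 = +1.
v=∞: -17 < 0 and 3 > 0  ⇒  (a,b)_∞ = +1.
v=23: a=23^2·(≡9), b=23^2·(≡1) mod 23; (9|23)=+1, (1|23)=+1; (−1)^{2·2·11}·(+1)^2·(+1)^2 = +1.
(-17, 3 / ℚ) ramifies at {2, 17}: a division algebra.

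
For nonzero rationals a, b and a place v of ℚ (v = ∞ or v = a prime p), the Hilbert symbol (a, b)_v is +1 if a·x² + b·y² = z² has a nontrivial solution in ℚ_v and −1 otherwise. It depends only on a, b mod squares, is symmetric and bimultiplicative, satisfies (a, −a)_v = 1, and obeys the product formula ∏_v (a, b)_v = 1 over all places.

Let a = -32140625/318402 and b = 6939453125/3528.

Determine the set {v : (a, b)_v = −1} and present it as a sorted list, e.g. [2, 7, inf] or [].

[2, 11]

Mod squares: a ≡ -34, b ≡ 35530. Check v ∈ {∞, 2, 3, 5, 7, 11, 17, 19}.
v=11: a=11^2·(≡2), b=11^1·(≡10) mod 11; (2|11)=-1, (10|11)=-1; (−1)^{2·1·5}·(-1)^1·(-1)^2 = -1.
v=19: a=19^-2·(≡17), b=19^1·(≡10) mod 19; (17|19)=+1, (10|19)=-1; (−1)^{-2·1·9}·(+1)^1·(-1)^-2 = +1.
v=2: v_2(a)=-1, v_2(b)=-3; units ≡ 7, 5 (mod 8); ε·ε+αω+βω = 1·0+-1·1+-3·0 ≡ 1  ⇒  (a,b)_2 = -1.
v=17: a=17^1·(≡9), b=17^1·(≡1) mod 17; (9|17)=+1, (1|17)=+1; (−1)^{1·1·8}·(+1)^1·(+1)^1 = +1.
v=5: a=5^6·(≡4), b=5^9·(≡1) mod 5; (4|5)=+1, (1|5)=+1; (−1)^{6·9·2}·(+1)^9·(+1)^6 = +1.
v=3: a=3^-2·(≡2), b=3^-2·(≡1) mod 3; (2|3)=-1, (1|3)=+1; (−1)^{-2·-2·1}·(-1)^-2·(+1)^-2 = +1.
v=7: a=7^-2·(≡4), b=7^-2·(≡5) mod 7; (4|7)=+1, (5|7)=-1; (−1)^{-2·-2·3}·(+1)^-2·(-1)^-2 = +1.
v=∞: -34 < 0 and 35530 > 0  ⇒  (a,b)_∞ = +1.
Ram(-34, 35530) = {2, 11}; no ℚ_2-point on the conic.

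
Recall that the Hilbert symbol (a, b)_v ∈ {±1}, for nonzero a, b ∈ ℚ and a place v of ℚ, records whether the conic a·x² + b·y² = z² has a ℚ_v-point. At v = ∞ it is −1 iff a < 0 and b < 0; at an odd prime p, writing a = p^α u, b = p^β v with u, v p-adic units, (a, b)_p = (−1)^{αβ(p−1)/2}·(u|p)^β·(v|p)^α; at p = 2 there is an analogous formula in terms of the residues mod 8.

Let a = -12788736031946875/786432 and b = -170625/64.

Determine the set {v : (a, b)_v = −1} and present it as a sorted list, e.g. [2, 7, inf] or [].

[2, 3, 5, 11, 13, inf]

(a, b) ≡ (-2145, -273) mod (ℚ^×)²; places V = {2, 3, 5, 7, 11, 13, ∞}.
(a,b)_5: α=5, u≡1; β=4, v≡3 (mod 5); (1|5)=+1, (3|5)=-1; sign (−1)^0·+1^4·-1^5 = -1.
(a,b)_7: α=2, u≡1; β=1, v≡6 (mod 7); (1|7)=+1, (6|7)=-1; sign (−1)^0·+1^1·-1^2 = +1.
(a,b)_2: α=-18, β=-6; u≡7, v≡7 (mod 8); ε(u)ε(v)=1·1, αω(v)=-18·0, βω(u)=-6·0; sum ≡ 1  ⇒  -1.
(a,b)_3: α=-1, u≡2; β=1, v≡2 (mod 3); (2|3)=-1, (2|3)=-1; sign (−1)^1·-1^1·-1^-1 = -1.
(a,b)_11: α=3, u≡1; β=0, v≡2 (mod 11); (1|11)=+1, (2|11)=-1; sign (−1)^0·+1^0·-1^3 = -1.
(a,b)_∞: sgn(-2145)=−, sgn(-273)=−, so -1.
(a,b)_13: α=7, u≡1; β=1, v≡8 (mod 13); (1|13)=+1, (8|13)=-1; sign (−1)^0·+1^1·-1^7 = -1.
Ram(-2145, -273) = {2, 3, 5, 11, 13, ∞}; no ℚ_2-point on the conic.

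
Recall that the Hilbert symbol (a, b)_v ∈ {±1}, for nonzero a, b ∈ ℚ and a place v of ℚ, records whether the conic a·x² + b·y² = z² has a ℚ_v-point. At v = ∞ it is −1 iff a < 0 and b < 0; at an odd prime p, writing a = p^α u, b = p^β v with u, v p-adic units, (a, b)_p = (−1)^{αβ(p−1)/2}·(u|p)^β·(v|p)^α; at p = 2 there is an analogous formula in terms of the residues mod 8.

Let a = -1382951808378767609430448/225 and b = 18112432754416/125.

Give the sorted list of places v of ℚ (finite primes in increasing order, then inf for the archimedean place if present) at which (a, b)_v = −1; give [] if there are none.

[5, 11, 17, 31]

Mod squares: a ≡ -7843, b ≡ 993395. Check v ∈ {∞, 2, 3, 5, 7, 11, 13, 17, 23, 29, 31}.
v=29: a=29^2·(≡5), b=29^1·(≡22) mod 29; (5|29)=+1, (22|29)=+1; (−1)^{2·1·14}·(+1)^1·(+1)^2 = +1.
v=∞: -7843 < 0 and 993395 > 0  ⇒  (a,b)_∞ = +1.
v=31: a=31^5·(≡3), b=31^3·(≡30) mod 31; (3|31)=-1, (30|31)=-1; (−1)^{5·3·15}·(-1)^3·(-1)^5 = -1.
v=5: a=5^-2·(≡3), b=5^-3·(≡1) mod 5; (3|5)=-1, (1|5)=+1; (−1)^{-2·-3·2}·(-1)^-3·(+1)^-2 = -1.
v=23: a=23^1·(≡12), b=23^0·(≡16) mod 23; (12|23)=+1, (16|23)=+1; (−1)^{1·0·11}·(+1)^0·(+1)^1 = +1.
v=2: v_2(a)=4, v_2(b)=4; units ≡ 5, 3 (mod 8); ε·ε+αω+βω = 0·1+4·1+4·1 ≡ 0  ⇒  (a,b)_2 = +1.
v=13: a=13^2·(≡9), b=13^1·(≡10) mod 13; (9|13)=+1, (10|13)=+1; (−1)^{2·1·6}·(+1)^1·(+1)^2 = +1.
v=7: a=7^4·(≡2), b=7^2·(≡2) mod 7; (2|7)=+1, (2|7)=+1; (−1)^{4·2·3}·(+1)^2·(+1)^4 = +1.
v=11: a=11^3·(≡7), b=11^2·(≡2) mod 11; (7|11)=-1, (2|11)=-1; (−1)^{3·2·5}·(-1)^2·(-1)^3 = -1.
v=3: a=3^-2·(≡2), b=3^0·(≡2) mod 3; (2|3)=-1, (2|3)=-1; (−1)^{-2·0·1}·(-1)^0·(-1)^-2 = +1.
v=17: a=17^2·(≡10), b=17^1·(≡14) mod 17; (10|17)=-1, (14|17)=-1; (−1)^{2·1·8}·(-1)^1·(-1)^2 = -1.
Ram(-7843, 993395) = {5, 11, 17, 31}; no ℚ_5-point on the conic.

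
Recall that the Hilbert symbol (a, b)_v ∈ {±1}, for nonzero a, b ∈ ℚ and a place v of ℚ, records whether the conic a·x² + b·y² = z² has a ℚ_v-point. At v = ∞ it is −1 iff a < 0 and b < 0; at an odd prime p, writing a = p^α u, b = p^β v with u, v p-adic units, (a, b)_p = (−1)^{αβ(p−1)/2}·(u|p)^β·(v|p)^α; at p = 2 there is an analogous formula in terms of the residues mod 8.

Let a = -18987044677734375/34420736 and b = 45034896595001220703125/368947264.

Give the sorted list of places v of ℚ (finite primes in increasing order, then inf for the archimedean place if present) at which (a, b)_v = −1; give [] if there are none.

(a, b) ≡ (-210, 253) mod (ℚ^×)²; places V = {2, 3, 5, 7, 11, 23, ∞}.
(a,b)_23: α=2, u≡20; β=3, v≡14 (mod 23); (20|23)=-1, (14|23)=-1; sign (−1)^0·-1^3·-1^2 = -1.
(a,b)_2: α=-11, β=-6; u≡7, v≡5 (mod 8); ε(u)ε(v)=1·0, αω(v)=-11·1, βω(u)=-6·0; sum ≡ 1  ⇒  -1.
(a,b)_∞: sgn(-210)=−, sgn(253)=+, so +1.
(a,b)_3: α=5, u≡2; β=6, v≡1 (mod 3); (2|3)=-1, (1|3)=+1; sign (−1)^0·-1^6·+1^5 = +1.
(a,b)_11: α=2, u≡2; β=3, v≡3 (mod 11); (2|11)=-1, (3|11)=+1; sign (−1)^0·-1^3·+1^2 = -1.
(a,b)_7: α=-5, u≡6; β=-8, v≡1 (mod 7); (6|7)=-1, (1|7)=+1; sign (−1)^0·-1^-8·+1^-5 = +1.
(a,b)_5: α=13, u≡3; β=18, v≡2 (mod 5); (3|5)=-1, (2|5)=-1; sign (−1)^0·-1^18·-1^13 = -1.
Ram(-210, 253) = {2, 5, 11, 23}; no ℚ_2-point on the conic.

[2, 5, 11, 23]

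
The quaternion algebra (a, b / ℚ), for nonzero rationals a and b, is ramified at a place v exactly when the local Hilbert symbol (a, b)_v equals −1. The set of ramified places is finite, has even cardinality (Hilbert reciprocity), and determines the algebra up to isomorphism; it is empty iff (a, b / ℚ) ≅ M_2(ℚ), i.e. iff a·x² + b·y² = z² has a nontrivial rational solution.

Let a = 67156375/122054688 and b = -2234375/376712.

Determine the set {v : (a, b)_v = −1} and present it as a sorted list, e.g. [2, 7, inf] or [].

[11, 13]

(a, b) ≡ (110, -286) mod (ℚ^×)²; places V = {2, 3, 5, 7, 11, 13, 17, 31, ∞}.
(a,b)_2: α=-5, β=-3; u≡7, v≡1 (mod 8); ε(u)ε(v)=1·0, αω(v)=-5·0, βω(u)=-3·0; sum ≡ 0  ⇒  +1.
(a,b)_17: α=2, u≡4; β=0, v≡6 (mod 17); (4|17)=+1, (6|17)=-1; sign (−1)^0·+1^0·-1^2 = +1.
(a,b)_11: α=1, u≡6; β=1, v≡2 (mod 11); (6|11)=-1, (2|11)=-1; sign (−1)^1·-1^1·-1^1 = -1.
(a,b)_13: α=2, u≡2; β=1, v≡1 (mod 13); (2|13)=-1, (1|13)=+1; sign (−1)^0·-1^1·+1^2 = -1.
(a,b)_∞: sgn(110)=+, sgn(-286)=−, so +1.
(a,b)_3: α=-4, u≡2; β=0, v≡2 (mod 3); (2|3)=-1, (2|3)=-1; sign (−1)^0·-1^0·-1^-4 = +1.
(a,b)_7: α=-2, u≡5; β=-2, v≡2 (mod 7); (5|7)=-1, (2|7)=+1; sign (−1)^0·-1^-2·+1^-2 = +1.
(a,b)_5: α=3, u≡2; β=6, v≡1 (mod 5); (2|5)=-1, (1|5)=+1; sign (−1)^0·-1^6·+1^3 = +1.
(a,b)_31: α=-2, u≡21; β=-2, v≡13 (mod 31); (21|31)=-1, (13|31)=-1; sign (−1)^0·-1^-2·-1^-2 = +1.
(110, -286 / ℚ) ramifies at {11, 13}: a division algebra.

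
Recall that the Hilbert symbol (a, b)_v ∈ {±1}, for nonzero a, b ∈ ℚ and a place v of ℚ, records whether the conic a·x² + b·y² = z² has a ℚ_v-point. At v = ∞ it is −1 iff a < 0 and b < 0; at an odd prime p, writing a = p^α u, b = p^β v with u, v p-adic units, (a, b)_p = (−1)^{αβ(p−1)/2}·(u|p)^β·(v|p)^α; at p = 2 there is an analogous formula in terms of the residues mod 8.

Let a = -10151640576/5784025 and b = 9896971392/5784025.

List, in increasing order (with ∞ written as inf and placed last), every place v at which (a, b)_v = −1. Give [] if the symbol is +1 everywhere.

[]

(a, b) ≡ (-14, 322) mod (ℚ^×)²; places V = {2, 3, 5, 7, 11, 13, 17, 23, 37, ∞}.
(a,b)_2: α=9, β=7; u≡1, v≡1 (mod 8); ε(u)ε(v)=0·0, αω(v)=9·0, βω(u)=7·0; sum ≡ 0  ⇒  +1.
(a,b)_∞: sgn(-14)=−, sgn(322)=+, so +1.
(a,b)_37: α=-2, u≡20; β=-2, v≡28 (mod 37); (20|37)=-1, (28|37)=+1; sign (−1)^0·-1^-2·+1^-2 = +1.
(a,b)_5: α=-2, u≡4; β=-2, v≡2 (mod 5); (4|5)=+1, (2|5)=-1; sign (−1)^0·+1^-2·-1^-2 = +1.
(a,b)_3: α=4, u≡1; β=4, v≡1 (mod 3); (1|3)=+1, (1|3)=+1; sign (−1)^0·+1^4·+1^4 = +1.
(a,b)_7: α=1, u≡6; β=3, v≡2 (mod 7); (6|7)=-1, (2|7)=+1; sign (−1)^1·-1^3·+1^1 = +1.
(a,b)_23: α=0, u≡8; β=1, v≡19 (mod 23); (8|23)=+1, (19|23)=-1; sign (−1)^0·+1^1·-1^0 = +1.
(a,b)_13: α=-2, u≡3; β=-2, v≡1 (mod 13); (3|13)=+1, (1|13)=+1; sign (−1)^0·+1^-2·+1^-2 = +1.
(a,b)_17: α=2, u≡6; β=0, v≡1 (mod 17); (6|17)=-1, (1|17)=+1; sign (−1)^0·-1^0·+1^2 = +1.
(a,b)_11: α=2, u≡7; β=2, v≡9 (mod 11); (7|11)=-1, (9|11)=+1; sign (−1)^0·-1^2·+1^2 = +1.
Every local symbol is +1, so the conic -14·x² + 322·y² = z² has ℚ_v-points for all v and hence a ℚ-point; (a, b / ℚ) ≅ M_2(ℚ).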